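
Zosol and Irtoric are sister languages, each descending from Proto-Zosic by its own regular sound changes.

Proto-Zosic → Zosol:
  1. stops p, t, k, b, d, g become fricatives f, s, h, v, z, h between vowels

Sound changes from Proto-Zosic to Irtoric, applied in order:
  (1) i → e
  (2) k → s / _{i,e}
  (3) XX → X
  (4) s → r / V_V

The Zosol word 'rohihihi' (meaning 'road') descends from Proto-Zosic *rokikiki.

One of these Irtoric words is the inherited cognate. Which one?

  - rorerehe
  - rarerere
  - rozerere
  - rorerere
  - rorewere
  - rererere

rorerere

Irtoric: *rokikiki
  rokikiki → rokekeke   [vowel merger]
  rokekeke → rosesese   [palatalisation]
  rosesese (rule 3 does not apply)
  rosesese → rorerere   [rhotacism]
  giving Irtoric rorerere.
The other candidates each miss or misapply at least one Irtoric change.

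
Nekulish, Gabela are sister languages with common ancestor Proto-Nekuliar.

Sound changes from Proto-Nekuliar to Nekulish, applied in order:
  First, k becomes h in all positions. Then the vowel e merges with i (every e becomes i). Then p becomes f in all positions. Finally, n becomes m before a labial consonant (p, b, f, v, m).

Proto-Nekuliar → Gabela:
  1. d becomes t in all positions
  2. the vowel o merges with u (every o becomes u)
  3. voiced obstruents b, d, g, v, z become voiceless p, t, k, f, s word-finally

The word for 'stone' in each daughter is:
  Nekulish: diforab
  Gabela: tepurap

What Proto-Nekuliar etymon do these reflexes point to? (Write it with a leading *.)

Position 4: Nekulish has o, Gabela has u. Nekulish preserves o here (none of its changes turn any other segment into o), so the proto-segment is *o.
Position 2: Nekulish has i, Gabela has e. Gabela preserves e here (none of its changes turn any other segment into e), so the proto-segment is *e.
Position 3: Nekulish has f, Gabela has p. Taking the neighbouring segments as reconstructed: Nekulish f could go back to *p or *f; Gabela p can only go back to *p — the one source consistent with every daughter is *p.
This points to *deporab. Verify forward in each daughter:
Nekulish: *deporab
  deporab (rule 1 does not apply)
  deporab → diporab   [vowel merger]
  diporab → diforab   [unconditioned shift]
  diforab (rule 4 does not apply)
  giving Nekulish diforab.
Gabela: start from *deporab.
  rule 1 (unconditioned shift): deporab → teporab
  rule 2 (vowel merger): teporab → tepurab
  rule 3 (final devoicing): tepurab → tepurap
  ⇒ Gabela tepurap
No other proto-form is consistent with every reflex, so the reconstruction is *deporab.

*deporab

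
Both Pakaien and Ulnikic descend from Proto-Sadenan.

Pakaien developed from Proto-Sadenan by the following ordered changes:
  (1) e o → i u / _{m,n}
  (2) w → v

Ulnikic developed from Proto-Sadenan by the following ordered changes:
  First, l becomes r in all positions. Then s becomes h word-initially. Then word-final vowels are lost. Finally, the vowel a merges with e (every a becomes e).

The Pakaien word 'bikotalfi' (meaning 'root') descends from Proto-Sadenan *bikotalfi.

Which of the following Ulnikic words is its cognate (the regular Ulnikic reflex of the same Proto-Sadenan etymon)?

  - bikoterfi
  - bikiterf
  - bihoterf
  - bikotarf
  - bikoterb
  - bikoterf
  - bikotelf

bikoterf

Ulnikic: *bikotalfi
  bikotalfi → bikotarfi   [unconditioned shift]
  bikotarfi (rule 2 does not apply)
  bikotarfi → bikotarf   [apocope]
  bikotarf → bikoterf   [vowel merger]
  giving Ulnikic bikoterf.
Among the options, 'bikoterf' alone shows every Ulnikic change applied in order.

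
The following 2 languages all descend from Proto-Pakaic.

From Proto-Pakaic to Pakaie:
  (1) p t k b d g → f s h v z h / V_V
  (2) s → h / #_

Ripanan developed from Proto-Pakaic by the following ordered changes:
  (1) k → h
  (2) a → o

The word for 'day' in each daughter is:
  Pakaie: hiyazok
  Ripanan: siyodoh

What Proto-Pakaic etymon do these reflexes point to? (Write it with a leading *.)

Position 5: Pakaie has z, Ripanan has d. Ripanan preserves d here (none of its changes turn any other segment into d), so the proto-segment is *d.
Position 4: Pakaie has a, Ripanan has o. Pakaie preserves a here (none of its changes turn any other segment into a), so the proto-segment is *a.
This points to *siyadok. Verify forward in each daughter:
Pakaie: *siyadok > siyazok > hiyazok  (by intervocalic lenition, debuccalisation)
Ripanan: *siyadok > siyadoh > siyodoh  (by unconditioned shift, vowel merger)
No other proto-form is consistent with every reflex, so the reconstruction is *siyadok.

*siyadok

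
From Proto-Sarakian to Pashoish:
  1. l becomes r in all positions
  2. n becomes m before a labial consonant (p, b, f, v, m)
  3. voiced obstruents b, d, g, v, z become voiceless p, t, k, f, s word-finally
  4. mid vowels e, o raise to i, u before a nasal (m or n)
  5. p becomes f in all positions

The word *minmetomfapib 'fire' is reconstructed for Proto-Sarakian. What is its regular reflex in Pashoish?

mimmetumfafif

Pashoish: *minmetomfapib
  minmetomfapib (rule 1 does not apply)
  minmetomfapib → mimmetomfapib   [nasal place assimilation]
  mimmetomfapib → mimmetomfapip   [final devoicing]
  mimmetomfapip → mimmetumfapip   [pre-nasal raising]
  mimmetumfapip → mimmetumfafif   [unconditioned shift]
  giving Pashoish mimmetumfafif.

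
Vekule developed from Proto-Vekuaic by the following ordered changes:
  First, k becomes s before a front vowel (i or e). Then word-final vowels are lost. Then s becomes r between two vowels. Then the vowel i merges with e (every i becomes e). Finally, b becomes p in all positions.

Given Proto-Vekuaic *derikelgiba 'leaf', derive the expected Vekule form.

dererelgep

Vekule: *derikelgiba
  derikelgiba → deriselgiba   [palatalisation]
  deriselgiba → deriselgib   [apocope]
  deriselgib → derirelgib   [rhotacism]
  derirelgib → dererelgeb   [vowel merger]
  dererelgeb → dererelgep   [unconditioned shift]
  giving Vekule dererelgep.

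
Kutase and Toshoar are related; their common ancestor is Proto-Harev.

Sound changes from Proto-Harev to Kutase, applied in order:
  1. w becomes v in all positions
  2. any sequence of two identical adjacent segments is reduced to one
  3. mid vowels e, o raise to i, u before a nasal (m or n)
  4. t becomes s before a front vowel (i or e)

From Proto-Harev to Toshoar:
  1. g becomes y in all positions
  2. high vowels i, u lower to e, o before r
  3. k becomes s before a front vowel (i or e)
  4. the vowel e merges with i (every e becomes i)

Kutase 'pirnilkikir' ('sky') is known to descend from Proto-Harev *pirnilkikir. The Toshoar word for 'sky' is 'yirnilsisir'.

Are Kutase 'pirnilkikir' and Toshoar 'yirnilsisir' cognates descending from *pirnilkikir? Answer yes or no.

Derive the expected Toshoar reflex of *pirnilkikir:
Toshoar: start from *pirnilkikir.
  rule 1: no change — pirnilkikir
  rule 2 (pre-rhotic lowering): pirnilkikir → pernilkiker
  rule 3 (palatalisation): pernilkiker → pernilsiser
  rule 4 (vowel merger): pernilsiser → pirnilsisir
  ⇒ Toshoar pirnilsisir
The regular Toshoar reflex would be 'pirnilsisir', but the attested form is 'yirnilsisir'. The correspondence is irregular, so they are not cognates (the Toshoar form has a different source).

no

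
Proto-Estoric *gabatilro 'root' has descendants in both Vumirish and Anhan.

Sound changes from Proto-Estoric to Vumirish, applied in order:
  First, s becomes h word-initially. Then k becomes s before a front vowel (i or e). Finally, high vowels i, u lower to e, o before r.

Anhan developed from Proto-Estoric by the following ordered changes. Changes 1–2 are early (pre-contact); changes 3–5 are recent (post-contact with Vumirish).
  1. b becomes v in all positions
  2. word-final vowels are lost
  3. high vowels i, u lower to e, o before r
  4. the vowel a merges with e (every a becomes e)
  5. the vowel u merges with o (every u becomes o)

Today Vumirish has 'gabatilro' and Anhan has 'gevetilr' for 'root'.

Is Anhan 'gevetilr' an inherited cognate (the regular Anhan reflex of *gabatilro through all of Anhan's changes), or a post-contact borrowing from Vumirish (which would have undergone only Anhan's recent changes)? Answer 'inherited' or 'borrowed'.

If inherited, *gabatilro would pass through all of Anhan's changes:
Anhan: *gabatilro
  gabatilro → gavatilro   [unconditioned shift]
  gavatilro → gavatilr   [apocope]
  gavatilr (rule 3 does not apply)
  gavatilr → gevetilr   [vowel merger]
  gevetilr (rule 5 does not apply)
  giving Anhan gevetilr.
If borrowed from Vumirish 'gabatilro' after the early changes, it would undergo only the recent ones:
  rule 3 (pre-rhotic lowering): no change (gabatilro)
  rule 4 (vowel merger): gabatilro → gebetilro
  rule 5 (vowel merger): no change (gebetilro)
  ⇒ as a loan: gebetilro
Anhan 'gevetilr' matches the inherited outcome exactly, so it is an inherited cognate, not a loan.

inherited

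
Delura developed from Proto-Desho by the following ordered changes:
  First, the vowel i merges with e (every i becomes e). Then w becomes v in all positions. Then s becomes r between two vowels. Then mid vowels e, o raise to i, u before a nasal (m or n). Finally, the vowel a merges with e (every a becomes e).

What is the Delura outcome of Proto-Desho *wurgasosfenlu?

Delura: *wurgasosfenlu > vurgasosfenlu > vurgarosfenlu > vurgarosfinlu > vurgerosfinlu  (by unconditioned shift, rhotacism, pre-nasal raising, vowel merger)

vurgerosfinlu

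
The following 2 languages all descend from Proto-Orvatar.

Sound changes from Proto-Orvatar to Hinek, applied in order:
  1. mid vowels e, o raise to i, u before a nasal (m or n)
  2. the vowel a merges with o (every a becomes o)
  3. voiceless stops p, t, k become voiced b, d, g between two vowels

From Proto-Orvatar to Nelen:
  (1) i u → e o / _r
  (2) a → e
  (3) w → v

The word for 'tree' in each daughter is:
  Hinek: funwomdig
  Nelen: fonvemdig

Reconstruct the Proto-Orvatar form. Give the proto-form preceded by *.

*fonwamdig

Position 5: Hinek has o, Nelen has e. Taking the neighbouring segments as reconstructed: Hinek o can only go back to *a; Nelen e could go back to *a or *e — the one source consistent with every daughter is *a.
Position 4: Hinek has w, Nelen has v. Hinek preserves w here (none of its changes turn any other segment into w), so the proto-segment is *w.
Position 2: Hinek has u, Nelen has o. Taking the neighbouring segments as reconstructed: Hinek u could go back to *o or *u; Nelen o can only go back to *o — the one source consistent with every daughter is *o.
The remaining positions agree across the daughters. Check the candidate against every language:
Hinek: *fonwamdig > funwamdig > funwomdig  (by pre-nasal raising, vowel merger)
Nelen: *fonwamdig
  fonwamdig (rule 1 does not apply)
  fonwamdig → fonwemdig   [vowel merger]
  fonwemdig → fonvemdig   [unconditioned shift]
  giving Nelen fonvemdig.
Only *fonwamdig yields all of Hinek funwomdig, Nelen fonvemdig.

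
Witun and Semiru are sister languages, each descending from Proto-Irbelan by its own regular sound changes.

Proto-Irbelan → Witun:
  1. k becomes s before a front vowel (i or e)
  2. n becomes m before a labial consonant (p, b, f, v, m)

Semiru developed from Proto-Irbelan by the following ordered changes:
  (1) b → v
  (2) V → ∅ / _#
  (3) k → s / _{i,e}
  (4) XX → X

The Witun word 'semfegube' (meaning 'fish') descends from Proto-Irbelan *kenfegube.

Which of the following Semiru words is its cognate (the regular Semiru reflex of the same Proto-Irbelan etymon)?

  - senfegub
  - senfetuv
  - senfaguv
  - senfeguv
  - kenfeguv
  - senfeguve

Semiru: *kenfegube > kenfeguve > kenfeguv > senfeguv  (by unconditioned shift, apocope, palatalisation)
Among the options, 'senfeguv' alone shows every Semiru change applied in order.

senfeguv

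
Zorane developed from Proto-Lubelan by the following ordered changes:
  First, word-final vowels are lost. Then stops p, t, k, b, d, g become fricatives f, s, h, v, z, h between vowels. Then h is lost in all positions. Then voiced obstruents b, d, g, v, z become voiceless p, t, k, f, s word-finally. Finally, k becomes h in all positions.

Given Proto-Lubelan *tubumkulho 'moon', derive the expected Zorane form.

tuvumhul

Zorane: start from *tubumkulho.
  rule 1 (apocope): tubumkulho → tubumkulh
  rule 2 (intervocalic lenition): tubumkulh → tuvumkulh
  rule 3 (h-loss): tuvumkulh → tuvumkul
  rule 4: no change — tuvumkul
  rule 5 (unconditioned shift): tuvumkul → tuvumhul
  ⇒ Zorane tuvumhul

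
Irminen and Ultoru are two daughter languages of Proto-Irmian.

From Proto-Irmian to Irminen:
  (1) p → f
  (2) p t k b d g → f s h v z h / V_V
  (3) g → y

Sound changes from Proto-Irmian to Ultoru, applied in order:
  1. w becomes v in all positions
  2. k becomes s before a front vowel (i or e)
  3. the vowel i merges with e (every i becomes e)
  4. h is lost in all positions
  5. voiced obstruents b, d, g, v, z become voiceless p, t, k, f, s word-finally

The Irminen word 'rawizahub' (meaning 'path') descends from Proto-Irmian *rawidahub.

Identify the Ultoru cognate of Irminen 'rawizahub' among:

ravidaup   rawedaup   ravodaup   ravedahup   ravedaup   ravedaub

Ultoru: *rawidahub > ravidahub > ravedahub > ravedaub > ravedaup  (by unconditioned shift, vowel merger, h-loss, final devoicing)
Only 'ravedaup' matches the regular Ultoru development of *rawidahub.

ravedaup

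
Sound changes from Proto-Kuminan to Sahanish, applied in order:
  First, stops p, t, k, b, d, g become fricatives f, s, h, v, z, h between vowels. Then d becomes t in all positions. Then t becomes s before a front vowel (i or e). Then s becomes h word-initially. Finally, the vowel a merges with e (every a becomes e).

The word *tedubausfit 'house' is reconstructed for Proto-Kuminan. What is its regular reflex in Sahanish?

hezuveusfit

Sahanish: *tedubausfit > tezuvausfit > sezuvausfit > hezuvausfit > hezuveusfit  (by intervocalic lenition, palatalisation, debuccalisation, vowel merger)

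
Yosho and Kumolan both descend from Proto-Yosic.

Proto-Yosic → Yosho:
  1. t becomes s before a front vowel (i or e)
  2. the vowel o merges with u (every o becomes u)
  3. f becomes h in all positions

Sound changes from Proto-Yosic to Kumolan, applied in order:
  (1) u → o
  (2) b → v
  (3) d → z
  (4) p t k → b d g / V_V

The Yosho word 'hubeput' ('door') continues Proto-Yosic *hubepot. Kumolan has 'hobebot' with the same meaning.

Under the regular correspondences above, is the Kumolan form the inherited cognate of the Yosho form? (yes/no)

Derive the expected Kumolan reflex of *hubepot:
Kumolan: *hubepot > hobepot > hovepot > hovebot  (by vowel merger, unconditioned shift, intervocalic voicing)
The regular Kumolan reflex would be 'hovebot', but the attested form is 'hobebot'. The correspondence is irregular, so they are not cognates (the Kumolan form has a different source).

no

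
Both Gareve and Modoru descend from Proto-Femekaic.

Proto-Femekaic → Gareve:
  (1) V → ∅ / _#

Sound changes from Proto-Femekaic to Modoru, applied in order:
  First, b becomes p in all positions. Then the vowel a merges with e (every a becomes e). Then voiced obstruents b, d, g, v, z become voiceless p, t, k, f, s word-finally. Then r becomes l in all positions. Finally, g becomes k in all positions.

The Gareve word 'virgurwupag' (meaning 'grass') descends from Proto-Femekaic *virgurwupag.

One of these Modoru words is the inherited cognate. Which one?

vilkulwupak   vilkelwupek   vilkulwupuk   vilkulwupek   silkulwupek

Modoru: *virgurwupag
  virgurwupag (rule 1 does not apply)
  virgurwupag → virgurwupeg   [vowel merger]
  virgurwupeg → virgurwupek   [final devoicing]
  virgurwupek → vilgulwupek   [unconditioned shift]
  vilgulwupek → vilkulwupek   [unconditioned shift]
  giving Modoru vilkulwupek.
Only 'vilkulwupek' matches the regular Modoru development of *virgurwupag.

vilkulwupek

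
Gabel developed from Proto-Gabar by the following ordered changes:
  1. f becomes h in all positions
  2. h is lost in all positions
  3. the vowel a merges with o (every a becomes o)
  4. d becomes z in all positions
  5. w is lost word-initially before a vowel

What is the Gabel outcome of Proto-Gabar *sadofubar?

Gabel: *sadofubar > sadohubar > sadoubar > sodoubor > sozoubor  (by unconditioned shift, h-loss, vowel merger, unconditioned shift)

sozoubor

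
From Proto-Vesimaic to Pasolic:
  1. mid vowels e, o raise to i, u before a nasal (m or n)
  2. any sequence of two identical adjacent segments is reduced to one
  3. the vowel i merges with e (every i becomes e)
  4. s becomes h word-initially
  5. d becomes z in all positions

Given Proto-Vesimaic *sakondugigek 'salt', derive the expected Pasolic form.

hakunzugegek

Pasolic: *sakondugigek
  sakondugigek → sakundugigek   [pre-nasal raising]
  sakundugigek (rule 2 does not apply)
  sakundugigek → sakundugegek   [vowel merger]
  sakundugegek → hakundugegek   [debuccalisation]
  hakundugegek → hakunzugegek   [unconditioned shift]
  giving Pasolic hakunzugegek.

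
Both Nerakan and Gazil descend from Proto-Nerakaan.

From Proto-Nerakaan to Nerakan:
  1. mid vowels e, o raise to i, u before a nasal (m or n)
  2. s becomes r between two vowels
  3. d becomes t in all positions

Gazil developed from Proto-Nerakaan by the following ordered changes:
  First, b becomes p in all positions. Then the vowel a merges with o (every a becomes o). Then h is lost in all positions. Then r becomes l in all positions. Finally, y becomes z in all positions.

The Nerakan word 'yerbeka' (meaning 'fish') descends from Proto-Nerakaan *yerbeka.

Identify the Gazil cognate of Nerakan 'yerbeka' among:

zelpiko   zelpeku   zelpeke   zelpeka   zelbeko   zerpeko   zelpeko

Gazil: start from *yerbeka.
  rule 1 (unconditioned shift): yerbeka → yerpeka
  rule 2 (vowel merger): yerpeka → yerpeko
  rule 3: no change — yerpeko
  rule 4 (unconditioned shift): yerpeko → yelpeko
  rule 5 (unconditioned shift): yelpeko → zelpeko
  ⇒ Gazil zelpeko
Only 'zelpeko' matches the regular Gazil development of *yerbeka.

zelpeko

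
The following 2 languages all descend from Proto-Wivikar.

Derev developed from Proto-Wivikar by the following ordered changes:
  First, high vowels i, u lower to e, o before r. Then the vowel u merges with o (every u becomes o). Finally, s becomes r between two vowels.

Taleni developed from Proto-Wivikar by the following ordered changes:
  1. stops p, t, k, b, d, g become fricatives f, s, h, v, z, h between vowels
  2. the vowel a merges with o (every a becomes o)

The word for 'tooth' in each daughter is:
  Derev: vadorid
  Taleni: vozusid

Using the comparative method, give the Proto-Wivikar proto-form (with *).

*vadusid

Position 2: Derev has a, Taleni has o. Derev preserves a here (none of its changes turn any other segment into a), so the proto-segment is *a.
Position 5: Derev has r, Taleni has s. Taking the neighbouring segments as reconstructed: Derev r could go back to *s or *r; Taleni s could go back to *t or *s — the one source consistent with every daughter is *s.
Continuing position by position gives *vadusid; check it forward:
Derev: *vadusid
  vadusid (rule 1 does not apply)
  vadusid → vadosid   [vowel merger]
  vadosid → vadorid   [rhotacism]
  giving Derev vadorid.
Taleni: start from *vadusid.
  rule 1 (intervocalic lenition): vadusid → vazusid
  rule 2 (vowel merger): vazusid → vozusid
  ⇒ Taleni vozusid
No other proto-form is consistent with every reflex, so the reconstruction is *vadusid.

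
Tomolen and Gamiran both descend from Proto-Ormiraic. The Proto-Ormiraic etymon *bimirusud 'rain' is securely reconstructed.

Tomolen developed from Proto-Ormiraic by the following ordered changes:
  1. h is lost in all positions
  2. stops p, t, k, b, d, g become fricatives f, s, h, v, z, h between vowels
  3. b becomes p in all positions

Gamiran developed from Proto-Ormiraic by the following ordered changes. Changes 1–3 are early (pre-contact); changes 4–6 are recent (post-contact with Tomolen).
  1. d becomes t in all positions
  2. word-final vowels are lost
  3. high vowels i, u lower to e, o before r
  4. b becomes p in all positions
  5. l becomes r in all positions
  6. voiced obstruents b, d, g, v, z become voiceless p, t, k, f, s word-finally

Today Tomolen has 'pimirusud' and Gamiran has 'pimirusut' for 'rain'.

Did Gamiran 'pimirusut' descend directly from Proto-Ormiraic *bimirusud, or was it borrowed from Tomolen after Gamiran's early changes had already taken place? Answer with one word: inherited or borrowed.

borrowed

If inherited, *bimirusud would pass through all of Gamiran's changes:
Gamiran: *bimirusud > bimirusut > bimerusut > pimerusut  (by unconditioned shift, pre-rhotic lowering, unconditioned shift)
If borrowed from Tomolen 'pimirusud' after the early changes, it would undergo only the recent ones:
  rule 4 (unconditioned shift): no change (pimirusud)
  rule 5 (unconditioned shift): no change (pimirusud)
  rule 6 (final devoicing): pimirusud → pimirusut
  ⇒ as a loan: pimirusut
Gamiran 'pimirusut' matches the loan outcome 'pimirusut', not the inherited 'pimerusut' — it skipped the early Gamiran changes, so it was borrowed from Tomolen.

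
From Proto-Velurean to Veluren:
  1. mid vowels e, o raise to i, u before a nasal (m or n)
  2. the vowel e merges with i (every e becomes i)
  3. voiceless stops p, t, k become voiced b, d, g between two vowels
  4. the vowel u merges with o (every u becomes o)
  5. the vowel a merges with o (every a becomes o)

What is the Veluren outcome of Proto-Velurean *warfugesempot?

worfogisimpot

Veluren: *warfugesempot
  warfugesempot → warfugesimpot   [pre-nasal raising]
  warfugesimpot → warfugisimpot   [vowel merger]
  warfugisimpot (rule 3 does not apply)
  warfugisimpot → warfogisimpot   [vowel merger]
  warfogisimpot → worfogisimpot   [vowel merger]
  giving Veluren worfogisimpot.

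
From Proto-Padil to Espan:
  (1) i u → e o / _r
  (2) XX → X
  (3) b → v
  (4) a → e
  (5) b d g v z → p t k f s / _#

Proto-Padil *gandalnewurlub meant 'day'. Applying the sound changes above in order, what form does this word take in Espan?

gendelneworluf

Espan: *gandalnewurlub
  gandalnewurlub → gandalneworlub   [pre-rhotic lowering]
  gandalneworlub (rule 2 does not apply)
  gandalneworlub → gandalneworluv   [unconditioned shift]
  gandalneworluv → gendelneworluv   [vowel merger]
  gendelneworluv → gendelneworluf   [final devoicing]
  giving Espan gendelneworluf.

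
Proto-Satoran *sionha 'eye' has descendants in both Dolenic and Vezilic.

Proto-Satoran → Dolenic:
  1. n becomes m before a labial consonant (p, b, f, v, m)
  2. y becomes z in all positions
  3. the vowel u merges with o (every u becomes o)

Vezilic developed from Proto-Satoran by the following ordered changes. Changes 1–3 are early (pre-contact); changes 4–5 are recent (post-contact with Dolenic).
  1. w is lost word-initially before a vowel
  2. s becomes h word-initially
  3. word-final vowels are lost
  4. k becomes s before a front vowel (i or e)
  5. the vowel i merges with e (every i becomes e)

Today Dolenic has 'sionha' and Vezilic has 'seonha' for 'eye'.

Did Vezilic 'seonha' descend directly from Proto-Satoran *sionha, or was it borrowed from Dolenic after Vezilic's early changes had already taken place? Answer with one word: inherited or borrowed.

If inherited, *sionha would pass through all of Vezilic's changes:
Vezilic: start from *sionha.
  rule 1: no change — sionha
  rule 2 (debuccalisation): sionha → hionha
  rule 3 (apocope): hionha → hionh
  rule 4: no change — hionh
  rule 5 (vowel merger): hionh → heonh
  ⇒ Vezilic heonh
If borrowed from Dolenic 'sionha' after the early changes, it would undergo only the recent ones:
  rule 4 (palatalisation): no change (sionha)
  rule 5 (vowel merger): sionha → seonha
  ⇒ as a loan: seonha
Vezilic 'seonha' matches the loan outcome 'seonha', not the inherited 'heonh' — it skipped the early Vezilic changes, so it was borrowed from Dolenic.

borrowed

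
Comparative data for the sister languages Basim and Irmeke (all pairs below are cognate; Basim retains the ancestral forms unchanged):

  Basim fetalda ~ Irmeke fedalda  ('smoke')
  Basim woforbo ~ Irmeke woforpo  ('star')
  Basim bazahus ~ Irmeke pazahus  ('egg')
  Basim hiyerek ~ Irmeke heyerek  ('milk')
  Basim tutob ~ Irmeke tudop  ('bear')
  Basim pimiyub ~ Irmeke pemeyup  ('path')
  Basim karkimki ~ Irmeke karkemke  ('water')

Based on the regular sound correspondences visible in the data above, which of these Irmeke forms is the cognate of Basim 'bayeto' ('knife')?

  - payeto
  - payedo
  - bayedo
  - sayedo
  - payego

bazahus ~ pazahus — Basim b corresponds to Irmeke p word-initially before a back vowel.
tutob ~ tudop — Basim t corresponds to Irmeke d between vowels (before a back vowel).
Applying these to Basim 'bayeto':
  bayeto → payeto   (b→p word-initially before a back vowel)
  payeto → payedo   (t→d between vowels (before a back vowel))
So the Irmeke cognate is 'payedo'.

payedo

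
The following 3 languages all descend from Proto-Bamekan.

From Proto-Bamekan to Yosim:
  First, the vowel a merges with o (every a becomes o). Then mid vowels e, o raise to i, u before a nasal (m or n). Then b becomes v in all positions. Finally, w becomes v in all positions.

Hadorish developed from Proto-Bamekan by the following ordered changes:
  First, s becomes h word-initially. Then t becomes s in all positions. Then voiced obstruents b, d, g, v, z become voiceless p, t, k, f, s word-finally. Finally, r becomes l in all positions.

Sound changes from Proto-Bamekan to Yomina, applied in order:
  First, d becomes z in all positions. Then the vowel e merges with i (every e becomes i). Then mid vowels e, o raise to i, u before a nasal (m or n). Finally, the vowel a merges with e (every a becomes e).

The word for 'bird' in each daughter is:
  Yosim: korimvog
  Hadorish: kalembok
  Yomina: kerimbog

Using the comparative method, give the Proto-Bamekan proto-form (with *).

Position 4: Yosim has i, Hadorish has e, Yomina has i. Hadorish preserves e here (none of its changes turn any other segment into e), so the proto-segment is *e.
Position 3: Yosim has r, Hadorish has l, Yomina has r. Yosim preserves r here (none of its changes turn any other segment into r), so the proto-segment is *r.
Position 8: Yosim has g, Hadorish has k, Yomina has g. Yosim preserves g here (none of its changes turn any other segment into g), so the proto-segment is *g.
This points to *karembog. Verify forward in each daughter:
Yosim: *karembog
  karembog → korembog   [vowel merger]
  korembog → korimbog   [pre-nasal raising]
  korimbog → korimvog   [unconditioned shift]
  korimvog (rule 4 does not apply)
  giving Yosim korimvog.
Hadorish: *karembog
  karembog (rule 1 does not apply)
  karembog (rule 2 does not apply)
  karembog → karembok   [final devoicing]
  karembok → kalembok   [unconditioned shift]
  giving Hadorish kalembok.
Yomina: *karembog
  karembog (rule 1 does not apply)
  karembog → karimbog   [vowel merger]
  karimbog (rule 3 does not apply)
  karimbog → kerimbog   [vowel merger]
  giving Yomina kerimbog.
Only *karembog yields all of Yosim korimvog, Hadorish kalembok, Yomina kerimbog.

*karembog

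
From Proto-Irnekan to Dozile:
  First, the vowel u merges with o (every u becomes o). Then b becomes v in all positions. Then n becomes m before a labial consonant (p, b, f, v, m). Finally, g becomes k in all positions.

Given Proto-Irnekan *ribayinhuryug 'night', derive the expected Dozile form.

Dozile: *ribayinhuryug
  ribayinhuryug → ribayinhoryog   [vowel merger]
  ribayinhoryog → rivayinhoryog   [unconditioned shift]
  rivayinhoryog (rule 3 does not apply)
  rivayinhoryog → rivayinhoryok   [unconditioned shift]
  giving Dozile rivayinhoryok.

rivayinhoryok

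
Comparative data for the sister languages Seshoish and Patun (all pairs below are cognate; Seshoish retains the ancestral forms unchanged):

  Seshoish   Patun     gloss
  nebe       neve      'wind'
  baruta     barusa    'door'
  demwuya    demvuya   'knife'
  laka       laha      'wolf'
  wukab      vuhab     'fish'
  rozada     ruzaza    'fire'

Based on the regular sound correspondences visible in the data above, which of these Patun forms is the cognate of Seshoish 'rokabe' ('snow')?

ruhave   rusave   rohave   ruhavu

rozada ~ ruzaza — Seshoish o corresponds to Patun u after a consonant, before a consonant other than r, m, n, p, b, f, v.
laka ~ laha, wukab ~ vuhab — Seshoish k corresponds to Patun h between vowels (before a back vowel).
nebe ~ neve — Seshoish b corresponds to Patun v between vowels (before a front vowel).
Applying these to Seshoish 'rokabe':
  rokabe → rukabe   (o→u after a consonant, before a consonant other than r, m, n, p, b, f, v)
  rukabe → ruhabe   (k→h between vowels (before a back vowel))
  ruhabe → ruhave   (b→v between vowels (before a front vowel))
So the Patun cognate is 'ruhave'.

ruhave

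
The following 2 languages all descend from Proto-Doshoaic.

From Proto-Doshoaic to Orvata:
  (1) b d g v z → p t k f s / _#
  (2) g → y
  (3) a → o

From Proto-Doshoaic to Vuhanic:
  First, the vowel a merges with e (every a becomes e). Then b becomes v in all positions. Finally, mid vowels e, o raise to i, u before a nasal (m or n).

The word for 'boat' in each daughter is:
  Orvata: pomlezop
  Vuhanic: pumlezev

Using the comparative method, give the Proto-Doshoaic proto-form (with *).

*pomlezab

Position 8: Orvata has p, Vuhanic has v. Taking the neighbouring segments as reconstructed: Orvata p could go back to *p or *b; Vuhanic v could go back to *b or *v — the one source consistent with every daughter is *b.
Position 7: Orvata has o, Vuhanic has e. Taking the neighbouring segments as reconstructed: Orvata o could go back to *a or *o; Vuhanic e could go back to *a or *e — the one source consistent with every daughter is *a.
Verify the candidate proto-form against each daughter:
Orvata: start from *pomlezab.
  rule 1 (final devoicing): pomlezab → pomlezap
  rule 2: no change — pomlezap
  rule 3 (vowel merger): pomlezap → pomlezop
  ⇒ Orvata pomlezop
Vuhanic: *pomlezab > pomlezeb > pomlezev > pumlezev  (by vowel merger, unconditioned shift, pre-nasal raising)
Only *pomlezab yields all of Orvata pomlezop, Vuhanic pumlezev.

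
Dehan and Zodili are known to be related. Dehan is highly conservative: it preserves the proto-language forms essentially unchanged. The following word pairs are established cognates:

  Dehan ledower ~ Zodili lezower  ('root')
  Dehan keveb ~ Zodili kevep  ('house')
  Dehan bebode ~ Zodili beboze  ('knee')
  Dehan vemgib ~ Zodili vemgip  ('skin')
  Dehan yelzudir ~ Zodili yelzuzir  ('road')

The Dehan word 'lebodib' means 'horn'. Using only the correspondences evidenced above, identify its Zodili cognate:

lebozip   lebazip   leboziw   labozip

yelzudir ~ yelzuzir — Dehan d corresponds to Zodili z between vowels (before a front vowel).
keveb ~ kevep, vemgib ~ vemgip — Dehan b corresponds to Zodili p word-finally.
Applying these to Dehan 'lebodib':
  lebodib → lebozib   (d→z between vowels (before a front vowel))
  lebozib → lebozip   (b→p word-finally)
So the Zodili cognate is 'lebozip'.

lebozip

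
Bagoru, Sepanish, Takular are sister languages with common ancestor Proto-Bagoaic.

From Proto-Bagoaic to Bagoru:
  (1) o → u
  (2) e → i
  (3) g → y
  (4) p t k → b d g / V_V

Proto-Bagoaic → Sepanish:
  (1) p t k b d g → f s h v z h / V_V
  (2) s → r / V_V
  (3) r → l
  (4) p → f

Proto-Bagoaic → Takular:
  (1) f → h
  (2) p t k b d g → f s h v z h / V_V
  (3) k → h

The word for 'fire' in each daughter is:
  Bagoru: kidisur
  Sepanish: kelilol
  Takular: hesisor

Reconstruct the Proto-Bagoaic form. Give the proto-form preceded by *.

Position 5: Bagoru has s, Sepanish has l, Takular has s. Bagoru preserves s here (none of its changes turn any other segment into s), so the proto-segment is *s.
Position 3: Bagoru has d, Sepanish has l, Takular has s. Taking the neighbouring segments as reconstructed: Bagoru d could go back to *t or *d; Sepanish l could go back to *t or *s or *l or *r; Takular s could go back to *t or *s — the one source consistent with every daughter is *t.
Verify the candidate proto-form against each daughter:
Bagoru: *ketisor > ketisur > kitisur > kidisur  (by vowel merger, vowel merger, intervocalic voicing)
Sepanish: *ketisor
  ketisor → kesisor   [intervocalic lenition]
  kesisor → keriror   [rhotacism]
  keriror → kelilol   [unconditioned shift]
  kelilol (rule 4 does not apply)
  giving Sepanish kelilol.
Takular: *ketisor > kesisor > hesisor  (by intervocalic lenition, unconditioned shift)
*ketisor is the unique common source.

*ketisor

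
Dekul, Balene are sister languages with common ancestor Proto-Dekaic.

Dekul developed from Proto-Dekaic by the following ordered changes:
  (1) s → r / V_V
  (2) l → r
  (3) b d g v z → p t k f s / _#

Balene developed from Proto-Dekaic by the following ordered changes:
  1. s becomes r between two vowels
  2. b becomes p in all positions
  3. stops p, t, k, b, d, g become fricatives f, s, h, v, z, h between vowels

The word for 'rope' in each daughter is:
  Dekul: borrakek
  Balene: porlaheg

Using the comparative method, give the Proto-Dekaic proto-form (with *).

*borlakeg

Position 6: Dekul has k, Balene has h. Taking the neighbouring segments as reconstructed: Dekul k can only go back to *k; Balene h could go back to *k or *g or *h — the one source consistent with every daughter is *k.
Position 8: Dekul has k, Balene has g. Balene preserves g here (none of its changes turn any other segment into g), so the proto-segment is *g.
Position 1: Dekul has b, Balene has p. Dekul preserves b here (none of its changes turn any other segment into b), so the proto-segment is *b.
Verify the candidate proto-form against each daughter:
Dekul: *borlakeg > borrakeg > borrakek  (by unconditioned shift, final devoicing)
Balene: *borlakeg > porlakeg > porlaheg  (by unconditioned shift, intervocalic lenition)
No other proto-form is consistent with every reflex, so the reconstruction is *borlakeg.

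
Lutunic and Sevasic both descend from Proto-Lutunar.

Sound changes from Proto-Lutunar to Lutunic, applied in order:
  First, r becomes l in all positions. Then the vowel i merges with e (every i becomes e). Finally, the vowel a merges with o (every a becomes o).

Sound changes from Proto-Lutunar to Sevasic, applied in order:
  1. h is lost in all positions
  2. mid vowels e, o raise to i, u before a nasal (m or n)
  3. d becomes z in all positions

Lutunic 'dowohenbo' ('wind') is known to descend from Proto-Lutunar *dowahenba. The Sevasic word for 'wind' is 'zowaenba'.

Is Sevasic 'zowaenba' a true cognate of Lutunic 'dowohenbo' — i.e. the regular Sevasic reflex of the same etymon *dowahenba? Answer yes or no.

Derive the expected Sevasic reflex of *dowahenba:
Sevasic: *dowahenba
  dowahenba → dowaenba   [h-loss]
  dowaenba → dowainba   [pre-nasal raising]
  dowainba → zowainba   [unconditioned shift]
  giving Sevasic zowainba.
The regular Sevasic reflex would be 'zowainba', but the attested form is 'zowaenba'. The correspondence is irregular, so they are not cognates (the Sevasic form has a different source).

no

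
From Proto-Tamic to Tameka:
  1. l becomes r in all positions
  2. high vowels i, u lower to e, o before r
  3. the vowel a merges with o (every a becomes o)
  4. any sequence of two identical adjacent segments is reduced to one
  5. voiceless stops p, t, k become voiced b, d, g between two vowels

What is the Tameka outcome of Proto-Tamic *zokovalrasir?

Tameka: start from *zokovalrasir.
  rule 1 (unconditioned shift): zokovalrasir → zokovarrasir
  rule 2 (pre-rhotic lowering): zokovarrasir → zokovarraser
  rule 3 (vowel merger): zokovarraser → zokovorroser
  rule 4 (degemination): zokovorroser → zokovoroser
  rule 5 (intervocalic voicing): zokovoroser → zogovoroser
  ⇒ Tameka zogovoroser

zogovoroser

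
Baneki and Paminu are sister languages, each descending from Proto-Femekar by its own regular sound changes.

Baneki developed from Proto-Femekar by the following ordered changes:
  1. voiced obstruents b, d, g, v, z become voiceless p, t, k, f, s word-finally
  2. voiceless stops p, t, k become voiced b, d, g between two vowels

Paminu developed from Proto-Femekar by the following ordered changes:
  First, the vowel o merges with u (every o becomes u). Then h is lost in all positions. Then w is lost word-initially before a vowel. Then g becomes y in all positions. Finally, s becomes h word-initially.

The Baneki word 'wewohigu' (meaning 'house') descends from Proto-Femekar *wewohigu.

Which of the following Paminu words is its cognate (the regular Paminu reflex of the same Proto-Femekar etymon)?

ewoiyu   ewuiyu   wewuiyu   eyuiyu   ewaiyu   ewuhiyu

ewuiyu

Paminu: *wewohigu > wewuhigu > wewuigu > ewuigu > ewuiyu  (by vowel merger, h-loss, glide loss, unconditioned shift)
Among the options, 'ewuiyu' alone shows every Paminu change applied in order.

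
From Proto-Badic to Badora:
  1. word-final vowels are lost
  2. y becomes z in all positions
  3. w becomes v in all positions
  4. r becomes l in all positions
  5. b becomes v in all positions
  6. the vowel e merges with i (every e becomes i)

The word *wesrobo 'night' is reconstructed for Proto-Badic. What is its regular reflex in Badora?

Badora: start from *wesrobo.
  rule 1 (apocope): wesrobo → wesrob
  rule 2: no change — wesrob
  rule 3 (unconditioned shift): wesrob → vesrob
  rule 4 (unconditioned shift): vesrob → veslob
  rule 5 (unconditioned shift): veslob → veslov
  rule 6 (vowel merger): veslov → vislov
  ⇒ Badora vislov

vislov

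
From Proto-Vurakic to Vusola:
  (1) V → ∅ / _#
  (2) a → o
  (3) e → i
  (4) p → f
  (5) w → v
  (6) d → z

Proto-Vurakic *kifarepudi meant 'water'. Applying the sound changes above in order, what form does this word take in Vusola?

kiforifuz

Vusola: *kifarepudi > kifarepud > kiforepud > kiforipud > kiforifud > kiforifuz  (by apocope, vowel merger, vowel merger, unconditioned shift, unconditioned shift)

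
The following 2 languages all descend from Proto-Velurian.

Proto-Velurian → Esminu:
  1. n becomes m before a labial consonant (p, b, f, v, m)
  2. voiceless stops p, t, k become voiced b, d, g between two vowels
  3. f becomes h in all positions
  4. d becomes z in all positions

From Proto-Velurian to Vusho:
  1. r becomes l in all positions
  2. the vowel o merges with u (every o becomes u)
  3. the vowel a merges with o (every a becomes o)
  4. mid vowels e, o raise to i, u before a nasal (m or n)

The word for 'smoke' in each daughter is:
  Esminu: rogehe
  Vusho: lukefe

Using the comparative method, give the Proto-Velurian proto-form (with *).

*rokefe

Position 5: Esminu has h, Vusho has f. Vusho preserves f here (none of its changes turn any other segment into f), so the proto-segment is *f.
Position 2: Esminu has o, Vusho has u. Esminu preserves o here (none of its changes turn any other segment into o), so the proto-segment is *o.
Continuing position by position gives *rokefe; check it forward:
Esminu: start from *rokefe.
  rule 1: no change — rokefe
  rule 2 (intervocalic voicing): rokefe → rogefe
  rule 3 (unconditioned shift): rogefe → rogehe
  rule 4: no change — rogehe
  ⇒ Esminu rogehe
Vusho: *rokefe > lokefe > lukefe  (by unconditioned shift, vowel merger)
*rokefe is the unique common source.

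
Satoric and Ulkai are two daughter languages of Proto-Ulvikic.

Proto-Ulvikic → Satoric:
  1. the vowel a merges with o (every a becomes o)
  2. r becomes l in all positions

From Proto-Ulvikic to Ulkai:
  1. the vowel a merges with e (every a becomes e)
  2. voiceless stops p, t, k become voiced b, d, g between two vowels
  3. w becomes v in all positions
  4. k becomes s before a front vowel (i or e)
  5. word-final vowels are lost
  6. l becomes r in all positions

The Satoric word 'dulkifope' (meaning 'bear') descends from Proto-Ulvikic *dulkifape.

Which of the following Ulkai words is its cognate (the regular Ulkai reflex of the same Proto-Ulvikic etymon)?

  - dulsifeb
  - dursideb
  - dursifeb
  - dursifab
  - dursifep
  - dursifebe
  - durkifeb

Ulkai: *dulkifape > dulkifepe > dulkifebe > dulsifebe > dulsifeb > dursifeb  (by vowel merger, intervocalic voicing, palatalisation, apocope, unconditioned shift)

dursifeb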